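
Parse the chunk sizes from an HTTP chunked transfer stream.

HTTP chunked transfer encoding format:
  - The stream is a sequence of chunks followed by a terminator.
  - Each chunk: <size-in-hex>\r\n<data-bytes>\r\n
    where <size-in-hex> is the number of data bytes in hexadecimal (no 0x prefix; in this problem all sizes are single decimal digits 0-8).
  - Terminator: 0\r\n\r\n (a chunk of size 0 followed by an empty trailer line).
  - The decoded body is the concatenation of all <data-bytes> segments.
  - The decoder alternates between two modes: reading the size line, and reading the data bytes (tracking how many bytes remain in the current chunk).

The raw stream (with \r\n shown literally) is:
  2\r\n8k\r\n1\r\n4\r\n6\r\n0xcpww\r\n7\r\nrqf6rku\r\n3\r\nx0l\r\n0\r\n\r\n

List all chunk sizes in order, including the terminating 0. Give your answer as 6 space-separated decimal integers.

Answer: 2 1 6 7 3 0

Derivation:
Chunk 1: stream[0..1]='2' size=0x2=2, data at stream[3..5]='8k' -> body[0..2], body so far='8k'
Chunk 2: stream[7..8]='1' size=0x1=1, data at stream[10..11]='4' -> body[2..3], body so far='8k4'
Chunk 3: stream[13..14]='6' size=0x6=6, data at stream[16..22]='0xcpww' -> body[3..9], body so far='8k40xcpww'
Chunk 4: stream[24..25]='7' size=0x7=7, data at stream[27..34]='rqf6rku' -> body[9..16], body so far='8k40xcpwwrqf6rku'
Chunk 5: stream[36..37]='3' size=0x3=3, data at stream[39..42]='x0l' -> body[16..19], body so far='8k40xcpwwrqf6rkux0l'
Chunk 6: stream[44..45]='0' size=0 (terminator). Final body='8k40xcpwwrqf6rkux0l' (19 bytes)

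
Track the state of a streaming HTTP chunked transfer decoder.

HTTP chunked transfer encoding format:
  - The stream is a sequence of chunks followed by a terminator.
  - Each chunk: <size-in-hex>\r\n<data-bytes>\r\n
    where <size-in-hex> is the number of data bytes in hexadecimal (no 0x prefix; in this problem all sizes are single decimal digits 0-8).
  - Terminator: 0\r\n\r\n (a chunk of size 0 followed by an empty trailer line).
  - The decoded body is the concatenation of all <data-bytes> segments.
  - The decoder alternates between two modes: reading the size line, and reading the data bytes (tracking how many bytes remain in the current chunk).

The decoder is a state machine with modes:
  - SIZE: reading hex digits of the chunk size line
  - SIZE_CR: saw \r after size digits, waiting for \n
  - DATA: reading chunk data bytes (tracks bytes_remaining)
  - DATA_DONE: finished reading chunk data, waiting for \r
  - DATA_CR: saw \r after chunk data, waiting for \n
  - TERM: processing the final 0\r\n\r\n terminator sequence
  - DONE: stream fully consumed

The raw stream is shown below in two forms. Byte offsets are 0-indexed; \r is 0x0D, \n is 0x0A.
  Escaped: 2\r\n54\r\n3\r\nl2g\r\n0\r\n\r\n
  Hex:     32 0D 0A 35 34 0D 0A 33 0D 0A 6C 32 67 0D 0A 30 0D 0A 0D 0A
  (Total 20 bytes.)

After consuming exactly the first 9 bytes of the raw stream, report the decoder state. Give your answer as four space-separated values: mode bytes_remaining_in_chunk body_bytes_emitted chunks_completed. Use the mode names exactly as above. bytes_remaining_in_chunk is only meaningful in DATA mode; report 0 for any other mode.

Answer: SIZE_CR 0 2 1

Derivation:
Byte 0 = '2': mode=SIZE remaining=0 emitted=0 chunks_done=0
Byte 1 = 0x0D: mode=SIZE_CR remaining=0 emitted=0 chunks_done=0
Byte 2 = 0x0A: mode=DATA remaining=2 emitted=0 chunks_done=0
Byte 3 = '5': mode=DATA remaining=1 emitted=1 chunks_done=0
Byte 4 = '4': mode=DATA_DONE remaining=0 emitted=2 chunks_done=0
Byte 5 = 0x0D: mode=DATA_CR remaining=0 emitted=2 chunks_done=0
Byte 6 = 0x0A: mode=SIZE remaining=0 emitted=2 chunks_done=1
Byte 7 = '3': mode=SIZE remaining=0 emitted=2 chunks_done=1
Byte 8 = 0x0D: mode=SIZE_CR remaining=0 emitted=2 chunks_done=1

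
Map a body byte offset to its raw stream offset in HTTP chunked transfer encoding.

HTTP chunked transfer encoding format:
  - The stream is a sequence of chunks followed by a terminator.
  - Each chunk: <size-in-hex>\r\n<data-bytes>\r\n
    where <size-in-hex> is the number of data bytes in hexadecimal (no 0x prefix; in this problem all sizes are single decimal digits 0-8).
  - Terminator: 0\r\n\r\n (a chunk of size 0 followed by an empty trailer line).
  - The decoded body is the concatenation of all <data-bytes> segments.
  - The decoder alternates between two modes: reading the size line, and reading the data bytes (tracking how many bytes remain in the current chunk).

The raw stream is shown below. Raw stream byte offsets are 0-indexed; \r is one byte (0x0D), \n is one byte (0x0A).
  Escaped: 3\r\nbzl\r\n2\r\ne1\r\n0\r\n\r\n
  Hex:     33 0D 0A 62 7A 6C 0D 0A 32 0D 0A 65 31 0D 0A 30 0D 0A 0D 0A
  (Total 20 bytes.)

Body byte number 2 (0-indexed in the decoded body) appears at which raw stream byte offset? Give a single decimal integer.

Answer: 5

Derivation:
Chunk 1: stream[0..1]='3' size=0x3=3, data at stream[3..6]='bzl' -> body[0..3], body so far='bzl'
Chunk 2: stream[8..9]='2' size=0x2=2, data at stream[11..13]='e1' -> body[3..5], body so far='bzle1'
Chunk 3: stream[15..16]='0' size=0 (terminator). Final body='bzle1' (5 bytes)
Body byte 2 at stream offset 5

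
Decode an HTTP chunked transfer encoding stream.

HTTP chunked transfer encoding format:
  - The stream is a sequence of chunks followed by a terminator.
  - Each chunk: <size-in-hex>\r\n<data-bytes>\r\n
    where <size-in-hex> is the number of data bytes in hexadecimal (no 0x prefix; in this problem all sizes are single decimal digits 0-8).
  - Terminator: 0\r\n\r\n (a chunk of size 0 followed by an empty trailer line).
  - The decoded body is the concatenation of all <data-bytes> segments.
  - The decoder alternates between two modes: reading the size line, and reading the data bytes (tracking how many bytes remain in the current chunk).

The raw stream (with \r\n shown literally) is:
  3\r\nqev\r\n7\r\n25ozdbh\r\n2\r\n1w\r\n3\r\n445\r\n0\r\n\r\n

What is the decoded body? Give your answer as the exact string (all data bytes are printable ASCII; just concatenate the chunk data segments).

Answer: qev25ozdbh1w445

Derivation:
Chunk 1: stream[0..1]='3' size=0x3=3, data at stream[3..6]='qev' -> body[0..3], body so far='qev'
Chunk 2: stream[8..9]='7' size=0x7=7, data at stream[11..18]='25ozdbh' -> body[3..10], body so far='qev25ozdbh'
Chunk 3: stream[20..21]='2' size=0x2=2, data at stream[23..25]='1w' -> body[10..12], body so far='qev25ozdbh1w'
Chunk 4: stream[27..28]='3' size=0x3=3, data at stream[30..33]='445' -> body[12..15], body so far='qev25ozdbh1w445'
Chunk 5: stream[35..36]='0' size=0 (terminator). Final body='qev25ozdbh1w445' (15 bytes)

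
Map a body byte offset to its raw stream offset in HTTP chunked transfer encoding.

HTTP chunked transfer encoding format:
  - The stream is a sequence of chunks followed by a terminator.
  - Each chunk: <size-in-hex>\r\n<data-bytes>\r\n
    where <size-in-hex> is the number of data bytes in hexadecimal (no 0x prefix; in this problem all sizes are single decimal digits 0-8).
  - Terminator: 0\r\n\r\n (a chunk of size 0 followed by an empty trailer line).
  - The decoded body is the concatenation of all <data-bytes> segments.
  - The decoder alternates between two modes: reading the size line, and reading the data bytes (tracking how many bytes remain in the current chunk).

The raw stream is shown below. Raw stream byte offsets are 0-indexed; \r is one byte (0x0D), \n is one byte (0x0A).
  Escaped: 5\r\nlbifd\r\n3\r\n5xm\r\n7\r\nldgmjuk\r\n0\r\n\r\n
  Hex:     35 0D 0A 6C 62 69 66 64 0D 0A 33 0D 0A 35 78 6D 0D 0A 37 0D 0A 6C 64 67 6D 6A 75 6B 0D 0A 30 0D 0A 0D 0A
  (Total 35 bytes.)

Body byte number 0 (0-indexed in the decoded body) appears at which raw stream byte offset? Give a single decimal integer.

Chunk 1: stream[0..1]='5' size=0x5=5, data at stream[3..8]='lbifd' -> body[0..5], body so far='lbifd'
Chunk 2: stream[10..11]='3' size=0x3=3, data at stream[13..16]='5xm' -> body[5..8], body so far='lbifd5xm'
Chunk 3: stream[18..19]='7' size=0x7=7, data at stream[21..28]='ldgmjuk' -> body[8..15], body so far='lbifd5xmldgmjuk'
Chunk 4: stream[30..31]='0' size=0 (terminator). Final body='lbifd5xmldgmjuk' (15 bytes)
Body byte 0 at stream offset 3

Answer: 3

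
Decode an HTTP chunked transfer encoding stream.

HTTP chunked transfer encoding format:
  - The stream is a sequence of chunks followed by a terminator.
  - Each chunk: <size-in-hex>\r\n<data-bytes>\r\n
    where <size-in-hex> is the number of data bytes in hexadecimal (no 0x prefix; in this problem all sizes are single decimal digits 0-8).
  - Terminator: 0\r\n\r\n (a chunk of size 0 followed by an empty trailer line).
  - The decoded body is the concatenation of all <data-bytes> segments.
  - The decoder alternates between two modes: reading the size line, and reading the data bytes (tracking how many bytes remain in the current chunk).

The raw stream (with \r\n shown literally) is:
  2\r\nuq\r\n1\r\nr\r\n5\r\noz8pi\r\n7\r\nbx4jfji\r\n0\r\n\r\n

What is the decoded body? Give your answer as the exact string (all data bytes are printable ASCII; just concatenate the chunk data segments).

Chunk 1: stream[0..1]='2' size=0x2=2, data at stream[3..5]='uq' -> body[0..2], body so far='uq'
Chunk 2: stream[7..8]='1' size=0x1=1, data at stream[10..11]='r' -> body[2..3], body so far='uqr'
Chunk 3: stream[13..14]='5' size=0x5=5, data at stream[16..21]='oz8pi' -> body[3..8], body so far='uqroz8pi'
Chunk 4: stream[23..24]='7' size=0x7=7, data at stream[26..33]='bx4jfji' -> body[8..15], body so far='uqroz8pibx4jfji'
Chunk 5: stream[35..36]='0' size=0 (terminator). Final body='uqroz8pibx4jfji' (15 bytes)

Answer: uqroz8pibx4jfji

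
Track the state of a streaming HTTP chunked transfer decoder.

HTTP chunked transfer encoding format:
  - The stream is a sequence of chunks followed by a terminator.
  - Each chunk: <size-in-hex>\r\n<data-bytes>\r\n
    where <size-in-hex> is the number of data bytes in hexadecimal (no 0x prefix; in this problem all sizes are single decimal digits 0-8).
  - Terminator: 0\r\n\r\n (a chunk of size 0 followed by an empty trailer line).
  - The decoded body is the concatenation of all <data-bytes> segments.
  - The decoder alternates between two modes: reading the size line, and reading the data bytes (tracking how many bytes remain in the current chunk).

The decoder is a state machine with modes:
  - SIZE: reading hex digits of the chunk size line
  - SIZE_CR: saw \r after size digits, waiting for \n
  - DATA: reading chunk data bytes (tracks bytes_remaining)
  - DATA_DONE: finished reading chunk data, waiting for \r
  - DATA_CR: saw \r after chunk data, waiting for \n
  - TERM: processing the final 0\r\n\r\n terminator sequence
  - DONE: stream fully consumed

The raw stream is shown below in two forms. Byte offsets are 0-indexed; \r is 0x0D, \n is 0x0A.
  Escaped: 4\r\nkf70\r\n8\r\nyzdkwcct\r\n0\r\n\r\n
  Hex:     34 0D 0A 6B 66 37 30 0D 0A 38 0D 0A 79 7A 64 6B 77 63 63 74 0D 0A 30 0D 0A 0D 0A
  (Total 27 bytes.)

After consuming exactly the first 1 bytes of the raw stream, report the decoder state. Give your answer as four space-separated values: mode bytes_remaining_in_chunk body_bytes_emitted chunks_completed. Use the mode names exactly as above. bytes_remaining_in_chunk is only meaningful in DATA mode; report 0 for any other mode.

Byte 0 = '4': mode=SIZE remaining=0 emitted=0 chunks_done=0

Answer: SIZE 0 0 0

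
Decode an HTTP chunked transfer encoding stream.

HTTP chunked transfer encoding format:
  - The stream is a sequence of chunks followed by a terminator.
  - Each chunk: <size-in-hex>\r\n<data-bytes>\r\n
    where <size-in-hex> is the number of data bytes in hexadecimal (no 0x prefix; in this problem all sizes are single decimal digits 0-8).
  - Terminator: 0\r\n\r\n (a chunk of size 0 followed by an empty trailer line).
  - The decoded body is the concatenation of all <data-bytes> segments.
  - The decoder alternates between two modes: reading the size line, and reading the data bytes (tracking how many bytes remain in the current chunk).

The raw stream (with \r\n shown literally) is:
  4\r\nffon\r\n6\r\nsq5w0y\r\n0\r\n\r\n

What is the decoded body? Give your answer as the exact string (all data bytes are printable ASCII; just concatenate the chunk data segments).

Answer: ffonsq5w0y

Derivation:
Chunk 1: stream[0..1]='4' size=0x4=4, data at stream[3..7]='ffon' -> body[0..4], body so far='ffon'
Chunk 2: stream[9..10]='6' size=0x6=6, data at stream[12..18]='sq5w0y' -> body[4..10], body so far='ffonsq5w0y'
Chunk 3: stream[20..21]='0' size=0 (terminator). Final body='ffonsq5w0y' (10 bytes)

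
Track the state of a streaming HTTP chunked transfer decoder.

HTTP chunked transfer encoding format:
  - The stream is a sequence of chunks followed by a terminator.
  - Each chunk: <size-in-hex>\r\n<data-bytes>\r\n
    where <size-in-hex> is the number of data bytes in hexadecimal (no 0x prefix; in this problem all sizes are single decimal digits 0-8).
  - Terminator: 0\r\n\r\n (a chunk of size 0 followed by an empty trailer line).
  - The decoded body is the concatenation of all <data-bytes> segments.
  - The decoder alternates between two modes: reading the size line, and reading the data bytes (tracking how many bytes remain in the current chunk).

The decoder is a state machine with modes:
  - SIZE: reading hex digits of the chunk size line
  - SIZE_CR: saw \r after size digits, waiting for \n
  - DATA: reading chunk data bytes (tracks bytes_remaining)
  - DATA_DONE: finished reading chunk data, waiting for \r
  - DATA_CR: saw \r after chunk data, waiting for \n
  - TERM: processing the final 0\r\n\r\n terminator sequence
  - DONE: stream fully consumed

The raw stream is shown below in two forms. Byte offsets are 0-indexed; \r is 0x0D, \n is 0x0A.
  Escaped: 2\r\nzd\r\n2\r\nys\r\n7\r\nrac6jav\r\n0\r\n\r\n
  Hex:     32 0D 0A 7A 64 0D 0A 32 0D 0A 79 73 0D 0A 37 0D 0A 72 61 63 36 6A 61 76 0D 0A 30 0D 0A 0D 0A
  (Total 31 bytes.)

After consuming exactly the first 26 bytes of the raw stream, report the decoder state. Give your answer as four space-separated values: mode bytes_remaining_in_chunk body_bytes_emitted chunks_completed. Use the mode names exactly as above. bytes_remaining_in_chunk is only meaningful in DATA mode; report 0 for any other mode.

Answer: SIZE 0 11 3

Derivation:
Byte 0 = '2': mode=SIZE remaining=0 emitted=0 chunks_done=0
Byte 1 = 0x0D: mode=SIZE_CR remaining=0 emitted=0 chunks_done=0
Byte 2 = 0x0A: mode=DATA remaining=2 emitted=0 chunks_done=0
Byte 3 = 'z': mode=DATA remaining=1 emitted=1 chunks_done=0
Byte 4 = 'd': mode=DATA_DONE remaining=0 emitted=2 chunks_done=0
Byte 5 = 0x0D: mode=DATA_CR remaining=0 emitted=2 chunks_done=0
Byte 6 = 0x0A: mode=SIZE remaining=0 emitted=2 chunks_done=1
Byte 7 = '2': mode=SIZE remaining=0 emitted=2 chunks_done=1
Byte 8 = 0x0D: mode=SIZE_CR remaining=0 emitted=2 chunks_done=1
Byte 9 = 0x0A: mode=DATA remaining=2 emitted=2 chunks_done=1
Byte 10 = 'y': mode=DATA remaining=1 emitted=3 chunks_done=1
Byte 11 = 's': mode=DATA_DONE remaining=0 emitted=4 chunks_done=1
Byte 12 = 0x0D: mode=DATA_CR remaining=0 emitted=4 chunks_done=1
Byte 13 = 0x0A: mode=SIZE remaining=0 emitted=4 chunks_done=2
Byte 14 = '7': mode=SIZE remaining=0 emitted=4 chunks_done=2
Byte 15 = 0x0D: mode=SIZE_CR remaining=0 emitted=4 chunks_done=2
Byte 16 = 0x0A: mode=DATA remaining=7 emitted=4 chunks_done=2
Byte 17 = 'r': mode=DATA remaining=6 emitted=5 chunks_done=2
Byte 18 = 'a': mode=DATA remaining=5 emitted=6 chunks_done=2
Byte 19 = 'c': mode=DATA remaining=4 emitted=7 chunks_done=2
Byte 20 = '6': mode=DATA remaining=3 emitted=8 chunks_done=2
Byte 21 = 'j': mode=DATA remaining=2 emitted=9 chunks_done=2
Byte 22 = 'a': mode=DATA remaining=1 emitted=10 chunks_done=2
Byte 23 = 'v': mode=DATA_DONE remaining=0 emitted=11 chunks_done=2
Byte 24 = 0x0D: mode=DATA_CR remaining=0 emitted=11 chunks_done=2
Byte 25 = 0x0A: mode=SIZE remaining=0 emitted=11 chunks_done=3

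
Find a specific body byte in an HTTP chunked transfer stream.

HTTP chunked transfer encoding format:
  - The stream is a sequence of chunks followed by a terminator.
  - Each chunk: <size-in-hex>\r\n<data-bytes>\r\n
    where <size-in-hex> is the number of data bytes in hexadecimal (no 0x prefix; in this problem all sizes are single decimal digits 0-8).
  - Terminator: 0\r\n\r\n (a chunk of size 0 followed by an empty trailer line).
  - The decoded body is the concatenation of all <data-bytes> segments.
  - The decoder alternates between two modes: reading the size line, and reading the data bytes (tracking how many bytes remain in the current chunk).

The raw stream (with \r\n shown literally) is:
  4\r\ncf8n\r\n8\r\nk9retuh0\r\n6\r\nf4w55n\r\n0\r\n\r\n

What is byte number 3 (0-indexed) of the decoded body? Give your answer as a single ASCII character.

Answer: n

Derivation:
Chunk 1: stream[0..1]='4' size=0x4=4, data at stream[3..7]='cf8n' -> body[0..4], body so far='cf8n'
Chunk 2: stream[9..10]='8' size=0x8=8, data at stream[12..20]='k9retuh0' -> body[4..12], body so far='cf8nk9retuh0'
Chunk 3: stream[22..23]='6' size=0x6=6, data at stream[25..31]='f4w55n' -> body[12..18], body so far='cf8nk9retuh0f4w55n'
Chunk 4: stream[33..34]='0' size=0 (terminator). Final body='cf8nk9retuh0f4w55n' (18 bytes)
Body byte 3 = 'n'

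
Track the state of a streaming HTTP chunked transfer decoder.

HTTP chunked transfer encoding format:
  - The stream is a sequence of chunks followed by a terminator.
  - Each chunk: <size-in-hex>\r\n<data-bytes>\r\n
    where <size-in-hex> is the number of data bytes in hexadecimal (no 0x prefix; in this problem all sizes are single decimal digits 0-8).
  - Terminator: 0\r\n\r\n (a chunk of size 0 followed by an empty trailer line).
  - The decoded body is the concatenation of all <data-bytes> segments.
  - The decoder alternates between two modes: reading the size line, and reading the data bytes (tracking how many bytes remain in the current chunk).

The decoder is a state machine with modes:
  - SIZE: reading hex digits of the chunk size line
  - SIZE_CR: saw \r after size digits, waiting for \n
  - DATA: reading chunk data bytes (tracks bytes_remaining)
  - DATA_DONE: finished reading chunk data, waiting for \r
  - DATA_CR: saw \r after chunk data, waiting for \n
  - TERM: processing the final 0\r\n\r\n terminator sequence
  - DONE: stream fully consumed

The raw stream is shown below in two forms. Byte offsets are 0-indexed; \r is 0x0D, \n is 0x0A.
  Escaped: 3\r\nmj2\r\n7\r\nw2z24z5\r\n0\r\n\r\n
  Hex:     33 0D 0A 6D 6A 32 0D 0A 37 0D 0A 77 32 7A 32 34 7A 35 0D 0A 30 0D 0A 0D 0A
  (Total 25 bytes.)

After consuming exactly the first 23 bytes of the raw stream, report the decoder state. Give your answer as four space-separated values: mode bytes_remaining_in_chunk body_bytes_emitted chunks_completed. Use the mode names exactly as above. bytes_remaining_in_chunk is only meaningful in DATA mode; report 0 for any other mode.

Answer: TERM 0 10 2

Derivation:
Byte 0 = '3': mode=SIZE remaining=0 emitted=0 chunks_done=0
Byte 1 = 0x0D: mode=SIZE_CR remaining=0 emitted=0 chunks_done=0
Byte 2 = 0x0A: mode=DATA remaining=3 emitted=0 chunks_done=0
Byte 3 = 'm': mode=DATA remaining=2 emitted=1 chunks_done=0
Byte 4 = 'j': mode=DATA remaining=1 emitted=2 chunks_done=0
Byte 5 = '2': mode=DATA_DONE remaining=0 emitted=3 chunks_done=0
Byte 6 = 0x0D: mode=DATA_CR remaining=0 emitted=3 chunks_done=0
Byte 7 = 0x0A: mode=SIZE remaining=0 emitted=3 chunks_done=1
Byte 8 = '7': mode=SIZE remaining=0 emitted=3 chunks_done=1
Byte 9 = 0x0D: mode=SIZE_CR remaining=0 emitted=3 chunks_done=1
Byte 10 = 0x0A: mode=DATA remaining=7 emitted=3 chunks_done=1
Byte 11 = 'w': mode=DATA remaining=6 emitted=4 chunks_done=1
Byte 12 = '2': mode=DATA remaining=5 emitted=5 chunks_done=1
Byte 13 = 'z': mode=DATA remaining=4 emitted=6 chunks_done=1
Byte 14 = '2': mode=DATA remaining=3 emitted=7 chunks_done=1
Byte 15 = '4': mode=DATA remaining=2 emitted=8 chunks_done=1
Byte 16 = 'z': mode=DATA remaining=1 emitted=9 chunks_done=1
Byte 17 = '5': mode=DATA_DONE remaining=0 emitted=10 chunks_done=1
Byte 18 = 0x0D: mode=DATA_CR remaining=0 emitted=10 chunks_done=1
Byte 19 = 0x0A: mode=SIZE remaining=0 emitted=10 chunks_done=2
Byte 20 = '0': mode=SIZE remaining=0 emitted=10 chunks_done=2
Byte 21 = 0x0D: mode=SIZE_CR remaining=0 emitted=10 chunks_done=2
Byte 22 = 0x0A: mode=TERM remaining=0 emitted=10 chunks_done=2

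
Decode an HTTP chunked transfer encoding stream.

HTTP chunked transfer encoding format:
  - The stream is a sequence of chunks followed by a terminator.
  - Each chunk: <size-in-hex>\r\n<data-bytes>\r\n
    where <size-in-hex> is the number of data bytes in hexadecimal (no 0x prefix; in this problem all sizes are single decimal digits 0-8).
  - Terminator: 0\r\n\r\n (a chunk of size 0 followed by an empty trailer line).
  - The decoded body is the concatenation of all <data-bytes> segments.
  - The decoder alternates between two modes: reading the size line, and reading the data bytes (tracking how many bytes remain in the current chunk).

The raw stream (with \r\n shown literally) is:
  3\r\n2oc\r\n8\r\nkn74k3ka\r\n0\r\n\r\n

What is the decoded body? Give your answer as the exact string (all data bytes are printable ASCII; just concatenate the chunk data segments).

Chunk 1: stream[0..1]='3' size=0x3=3, data at stream[3..6]='2oc' -> body[0..3], body so far='2oc'
Chunk 2: stream[8..9]='8' size=0x8=8, data at stream[11..19]='kn74k3ka' -> body[3..11], body so far='2ockn74k3ka'
Chunk 3: stream[21..22]='0' size=0 (terminator). Final body='2ockn74k3ka' (11 bytes)

Answer: 2ockn74k3ka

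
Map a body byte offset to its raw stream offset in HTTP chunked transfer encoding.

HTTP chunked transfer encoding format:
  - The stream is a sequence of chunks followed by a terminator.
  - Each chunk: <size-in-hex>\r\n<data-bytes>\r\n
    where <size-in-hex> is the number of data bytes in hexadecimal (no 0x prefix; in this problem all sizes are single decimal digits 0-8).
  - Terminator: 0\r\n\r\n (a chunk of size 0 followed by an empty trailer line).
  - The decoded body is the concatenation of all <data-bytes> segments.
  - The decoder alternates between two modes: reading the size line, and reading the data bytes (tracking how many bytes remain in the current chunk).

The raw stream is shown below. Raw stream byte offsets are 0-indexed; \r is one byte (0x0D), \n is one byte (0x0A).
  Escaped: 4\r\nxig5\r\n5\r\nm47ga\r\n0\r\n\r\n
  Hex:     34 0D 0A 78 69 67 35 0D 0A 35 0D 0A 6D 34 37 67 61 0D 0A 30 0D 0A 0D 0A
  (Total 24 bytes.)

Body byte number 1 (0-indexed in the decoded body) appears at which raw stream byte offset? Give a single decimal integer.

Chunk 1: stream[0..1]='4' size=0x4=4, data at stream[3..7]='xig5' -> body[0..4], body so far='xig5'
Chunk 2: stream[9..10]='5' size=0x5=5, data at stream[12..17]='m47ga' -> body[4..9], body so far='xig5m47ga'
Chunk 3: stream[19..20]='0' size=0 (terminator). Final body='xig5m47ga' (9 bytes)
Body byte 1 at stream offset 4

Answer: 4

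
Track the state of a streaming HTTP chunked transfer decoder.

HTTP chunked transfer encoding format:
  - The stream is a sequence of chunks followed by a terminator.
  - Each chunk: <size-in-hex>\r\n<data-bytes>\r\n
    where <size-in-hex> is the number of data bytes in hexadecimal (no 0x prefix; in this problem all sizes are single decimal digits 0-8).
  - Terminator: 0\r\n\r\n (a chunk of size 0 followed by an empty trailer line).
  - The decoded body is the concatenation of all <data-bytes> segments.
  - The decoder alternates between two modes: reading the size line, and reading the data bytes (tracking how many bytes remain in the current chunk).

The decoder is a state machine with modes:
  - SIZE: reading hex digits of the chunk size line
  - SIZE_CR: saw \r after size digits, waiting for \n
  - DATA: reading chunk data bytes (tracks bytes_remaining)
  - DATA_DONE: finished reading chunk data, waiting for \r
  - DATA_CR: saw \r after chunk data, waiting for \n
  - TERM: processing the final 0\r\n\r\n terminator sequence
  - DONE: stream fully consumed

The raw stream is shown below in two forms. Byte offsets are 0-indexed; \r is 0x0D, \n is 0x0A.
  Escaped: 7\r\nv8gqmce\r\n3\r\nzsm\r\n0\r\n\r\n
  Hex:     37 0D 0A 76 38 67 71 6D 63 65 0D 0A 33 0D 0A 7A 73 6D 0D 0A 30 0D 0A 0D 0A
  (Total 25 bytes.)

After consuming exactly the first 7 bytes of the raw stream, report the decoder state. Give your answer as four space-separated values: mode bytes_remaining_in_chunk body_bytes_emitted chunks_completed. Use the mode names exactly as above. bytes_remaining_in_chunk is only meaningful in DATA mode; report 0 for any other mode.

Byte 0 = '7': mode=SIZE remaining=0 emitted=0 chunks_done=0
Byte 1 = 0x0D: mode=SIZE_CR remaining=0 emitted=0 chunks_done=0
Byte 2 = 0x0A: mode=DATA remaining=7 emitted=0 chunks_done=0
Byte 3 = 'v': mode=DATA remaining=6 emitted=1 chunks_done=0
Byte 4 = '8': mode=DATA remaining=5 emitted=2 chunks_done=0
Byte 5 = 'g': mode=DATA remaining=4 emitted=3 chunks_done=0
Byte 6 = 'q': mode=DATA remaining=3 emitted=4 chunks_done=0

Answer: DATA 3 4 0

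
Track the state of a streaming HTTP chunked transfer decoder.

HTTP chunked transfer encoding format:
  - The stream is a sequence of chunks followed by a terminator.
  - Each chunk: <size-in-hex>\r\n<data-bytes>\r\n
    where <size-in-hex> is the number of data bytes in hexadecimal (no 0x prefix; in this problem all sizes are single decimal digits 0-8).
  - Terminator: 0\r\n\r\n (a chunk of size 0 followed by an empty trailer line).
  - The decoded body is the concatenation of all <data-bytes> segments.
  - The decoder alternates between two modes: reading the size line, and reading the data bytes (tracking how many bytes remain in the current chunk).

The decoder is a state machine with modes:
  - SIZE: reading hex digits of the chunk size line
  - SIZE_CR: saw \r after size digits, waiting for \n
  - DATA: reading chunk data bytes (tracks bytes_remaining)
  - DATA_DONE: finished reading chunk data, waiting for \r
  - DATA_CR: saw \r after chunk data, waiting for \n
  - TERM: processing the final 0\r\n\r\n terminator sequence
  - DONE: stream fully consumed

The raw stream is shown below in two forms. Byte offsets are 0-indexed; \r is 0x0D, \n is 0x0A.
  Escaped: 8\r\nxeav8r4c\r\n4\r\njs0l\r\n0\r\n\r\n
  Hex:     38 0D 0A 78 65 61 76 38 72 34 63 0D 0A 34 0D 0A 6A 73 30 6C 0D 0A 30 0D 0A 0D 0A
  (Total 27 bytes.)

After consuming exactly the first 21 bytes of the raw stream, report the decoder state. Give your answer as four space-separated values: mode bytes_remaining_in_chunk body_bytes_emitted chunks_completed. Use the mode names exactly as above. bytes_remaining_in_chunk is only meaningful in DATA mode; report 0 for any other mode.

Answer: DATA_CR 0 12 1

Derivation:
Byte 0 = '8': mode=SIZE remaining=0 emitted=0 chunks_done=0
Byte 1 = 0x0D: mode=SIZE_CR remaining=0 emitted=0 chunks_done=0
Byte 2 = 0x0A: mode=DATA remaining=8 emitted=0 chunks_done=0
Byte 3 = 'x': mode=DATA remaining=7 emitted=1 chunks_done=0
Byte 4 = 'e': mode=DATA remaining=6 emitted=2 chunks_done=0
Byte 5 = 'a': mode=DATA remaining=5 emitted=3 chunks_done=0
Byte 6 = 'v': mode=DATA remaining=4 emitted=4 chunks_done=0
Byte 7 = '8': mode=DATA remaining=3 emitted=5 chunks_done=0
Byte 8 = 'r': mode=DATA remaining=2 emitted=6 chunks_done=0
Byte 9 = '4': mode=DATA remaining=1 emitted=7 chunks_done=0
Byte 10 = 'c': mode=DATA_DONE remaining=0 emitted=8 chunks_done=0
Byte 11 = 0x0D: mode=DATA_CR remaining=0 emitted=8 chunks_done=0
Byte 12 = 0x0A: mode=SIZE remaining=0 emitted=8 chunks_done=1
Byte 13 = '4': mode=SIZE remaining=0 emitted=8 chunks_done=1
Byte 14 = 0x0D: mode=SIZE_CR remaining=0 emitted=8 chunks_done=1
Byte 15 = 0x0A: mode=DATA remaining=4 emitted=8 chunks_done=1
Byte 16 = 'j': mode=DATA remaining=3 emitted=9 chunks_done=1
Byte 17 = 's': mode=DATA remaining=2 emitted=10 chunks_done=1
Byte 18 = '0': mode=DATA remaining=1 emitted=11 chunks_done=1
Byte 19 = 'l': mode=DATA_DONE remaining=0 emitted=12 chunks_done=1
Byte 20 = 0x0D: mode=DATA_CR remaining=0 emitted=12 chunks_done=1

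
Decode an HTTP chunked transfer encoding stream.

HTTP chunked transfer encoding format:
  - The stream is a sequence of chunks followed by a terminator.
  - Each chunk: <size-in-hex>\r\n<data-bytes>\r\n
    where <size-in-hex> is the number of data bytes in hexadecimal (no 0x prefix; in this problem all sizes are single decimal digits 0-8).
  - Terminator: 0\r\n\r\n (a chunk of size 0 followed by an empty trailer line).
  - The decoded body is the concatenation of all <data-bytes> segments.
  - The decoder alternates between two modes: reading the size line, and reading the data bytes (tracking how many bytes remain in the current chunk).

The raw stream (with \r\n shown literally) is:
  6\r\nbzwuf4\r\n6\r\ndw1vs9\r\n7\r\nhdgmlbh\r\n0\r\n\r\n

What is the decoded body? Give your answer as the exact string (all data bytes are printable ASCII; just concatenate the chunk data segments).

Chunk 1: stream[0..1]='6' size=0x6=6, data at stream[3..9]='bzwuf4' -> body[0..6], body so far='bzwuf4'
Chunk 2: stream[11..12]='6' size=0x6=6, data at stream[14..20]='dw1vs9' -> body[6..12], body so far='bzwuf4dw1vs9'
Chunk 3: stream[22..23]='7' size=0x7=7, data at stream[25..32]='hdgmlbh' -> body[12..19], body so far='bzwuf4dw1vs9hdgmlbh'
Chunk 4: stream[34..35]='0' size=0 (terminator). Final body='bzwuf4dw1vs9hdgmlbh' (19 bytes)

Answer: bzwuf4dw1vs9hdgmlbh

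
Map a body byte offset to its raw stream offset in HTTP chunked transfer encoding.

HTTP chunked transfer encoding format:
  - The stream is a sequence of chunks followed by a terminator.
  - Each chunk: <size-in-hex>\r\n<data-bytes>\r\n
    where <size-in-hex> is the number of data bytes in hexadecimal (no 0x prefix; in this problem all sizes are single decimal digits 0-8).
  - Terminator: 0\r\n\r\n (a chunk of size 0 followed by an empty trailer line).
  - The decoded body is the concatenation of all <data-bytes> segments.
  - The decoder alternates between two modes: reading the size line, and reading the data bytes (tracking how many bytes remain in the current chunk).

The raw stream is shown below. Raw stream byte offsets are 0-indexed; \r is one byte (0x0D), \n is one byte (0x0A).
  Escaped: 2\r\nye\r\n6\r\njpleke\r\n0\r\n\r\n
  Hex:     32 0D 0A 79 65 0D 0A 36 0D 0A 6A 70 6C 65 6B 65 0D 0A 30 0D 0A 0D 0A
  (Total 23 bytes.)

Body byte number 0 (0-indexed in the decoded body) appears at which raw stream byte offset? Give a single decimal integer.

Chunk 1: stream[0..1]='2' size=0x2=2, data at stream[3..5]='ye' -> body[0..2], body so far='ye'
Chunk 2: stream[7..8]='6' size=0x6=6, data at stream[10..16]='jpleke' -> body[2..8], body so far='yejpleke'
Chunk 3: stream[18..19]='0' size=0 (terminator). Final body='yejpleke' (8 bytes)
Body byte 0 at stream offset 3

Answer: 3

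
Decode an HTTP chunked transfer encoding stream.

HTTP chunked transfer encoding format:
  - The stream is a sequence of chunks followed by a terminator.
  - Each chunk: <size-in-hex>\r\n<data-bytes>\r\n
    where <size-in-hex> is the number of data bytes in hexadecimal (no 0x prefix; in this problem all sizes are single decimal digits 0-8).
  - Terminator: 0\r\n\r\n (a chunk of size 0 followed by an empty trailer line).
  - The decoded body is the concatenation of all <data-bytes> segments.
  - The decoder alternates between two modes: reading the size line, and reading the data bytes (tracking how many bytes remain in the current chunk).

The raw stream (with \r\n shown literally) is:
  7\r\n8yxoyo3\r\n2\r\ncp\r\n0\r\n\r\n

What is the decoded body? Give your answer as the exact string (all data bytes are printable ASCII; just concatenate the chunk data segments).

Answer: 8yxoyo3cp

Derivation:
Chunk 1: stream[0..1]='7' size=0x7=7, data at stream[3..10]='8yxoyo3' -> body[0..7], body so far='8yxoyo3'
Chunk 2: stream[12..13]='2' size=0x2=2, data at stream[15..17]='cp' -> body[7..9], body so far='8yxoyo3cp'
Chunk 3: stream[19..20]='0' size=0 (terminator). Final body='8yxoyo3cp' (9 bytes)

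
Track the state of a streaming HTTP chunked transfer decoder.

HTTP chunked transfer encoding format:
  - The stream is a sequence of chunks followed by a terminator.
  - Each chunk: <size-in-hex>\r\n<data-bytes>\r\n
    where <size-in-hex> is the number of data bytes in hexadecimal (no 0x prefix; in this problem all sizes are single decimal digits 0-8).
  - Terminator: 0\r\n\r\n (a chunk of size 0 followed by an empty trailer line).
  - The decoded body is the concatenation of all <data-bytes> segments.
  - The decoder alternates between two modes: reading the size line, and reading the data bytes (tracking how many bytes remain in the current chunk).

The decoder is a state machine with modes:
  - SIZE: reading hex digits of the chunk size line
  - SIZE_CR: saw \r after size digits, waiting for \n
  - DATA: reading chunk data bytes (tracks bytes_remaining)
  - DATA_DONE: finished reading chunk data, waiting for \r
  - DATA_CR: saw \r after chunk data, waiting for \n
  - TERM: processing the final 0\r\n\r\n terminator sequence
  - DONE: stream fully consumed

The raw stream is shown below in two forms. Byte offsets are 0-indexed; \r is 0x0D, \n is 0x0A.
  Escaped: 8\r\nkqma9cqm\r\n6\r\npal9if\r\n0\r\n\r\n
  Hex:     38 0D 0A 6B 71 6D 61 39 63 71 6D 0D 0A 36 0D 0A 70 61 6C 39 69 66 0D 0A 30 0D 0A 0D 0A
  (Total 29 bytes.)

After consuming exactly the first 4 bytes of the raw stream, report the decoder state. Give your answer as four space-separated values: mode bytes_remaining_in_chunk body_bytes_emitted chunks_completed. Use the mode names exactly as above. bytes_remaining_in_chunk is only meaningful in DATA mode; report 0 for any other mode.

Answer: DATA 7 1 0

Derivation:
Byte 0 = '8': mode=SIZE remaining=0 emitted=0 chunks_done=0
Byte 1 = 0x0D: mode=SIZE_CR remaining=0 emitted=0 chunks_done=0
Byte 2 = 0x0A: mode=DATA remaining=8 emitted=0 chunks_done=0
Byte 3 = 'k': mode=DATA remaining=7 emitted=1 chunks_done=0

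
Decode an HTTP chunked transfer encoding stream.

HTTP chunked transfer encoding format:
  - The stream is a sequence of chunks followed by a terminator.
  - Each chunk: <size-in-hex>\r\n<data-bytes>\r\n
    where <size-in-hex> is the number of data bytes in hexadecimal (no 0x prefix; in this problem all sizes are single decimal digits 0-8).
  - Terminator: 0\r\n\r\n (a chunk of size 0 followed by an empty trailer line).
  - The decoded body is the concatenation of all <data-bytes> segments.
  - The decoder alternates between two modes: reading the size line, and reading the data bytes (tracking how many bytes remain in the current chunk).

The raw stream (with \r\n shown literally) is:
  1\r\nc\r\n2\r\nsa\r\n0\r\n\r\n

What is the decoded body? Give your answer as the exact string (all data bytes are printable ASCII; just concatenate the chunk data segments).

Chunk 1: stream[0..1]='1' size=0x1=1, data at stream[3..4]='c' -> body[0..1], body so far='c'
Chunk 2: stream[6..7]='2' size=0x2=2, data at stream[9..11]='sa' -> body[1..3], body so far='csa'
Chunk 3: stream[13..14]='0' size=0 (terminator). Final body='csa' (3 bytes)

Answer: csa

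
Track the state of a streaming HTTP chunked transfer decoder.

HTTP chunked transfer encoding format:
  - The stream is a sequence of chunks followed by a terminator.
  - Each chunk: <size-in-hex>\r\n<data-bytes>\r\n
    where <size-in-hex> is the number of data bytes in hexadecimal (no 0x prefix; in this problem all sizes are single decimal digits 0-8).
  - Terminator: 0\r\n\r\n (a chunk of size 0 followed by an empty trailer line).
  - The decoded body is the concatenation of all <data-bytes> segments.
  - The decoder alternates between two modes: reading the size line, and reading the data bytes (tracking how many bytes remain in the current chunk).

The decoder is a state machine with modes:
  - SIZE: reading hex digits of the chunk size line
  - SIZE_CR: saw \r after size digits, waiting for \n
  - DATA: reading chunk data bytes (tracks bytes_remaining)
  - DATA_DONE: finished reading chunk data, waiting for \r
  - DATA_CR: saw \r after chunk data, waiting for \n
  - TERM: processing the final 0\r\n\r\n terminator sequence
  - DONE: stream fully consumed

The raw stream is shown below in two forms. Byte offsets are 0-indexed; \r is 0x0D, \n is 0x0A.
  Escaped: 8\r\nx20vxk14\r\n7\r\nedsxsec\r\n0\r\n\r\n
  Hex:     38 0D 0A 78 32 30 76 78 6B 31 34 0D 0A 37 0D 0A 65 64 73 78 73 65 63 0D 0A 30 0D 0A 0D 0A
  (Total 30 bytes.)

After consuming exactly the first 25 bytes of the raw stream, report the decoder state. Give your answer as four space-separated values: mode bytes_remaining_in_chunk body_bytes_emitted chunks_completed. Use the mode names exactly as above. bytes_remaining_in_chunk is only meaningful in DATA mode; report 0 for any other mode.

Byte 0 = '8': mode=SIZE remaining=0 emitted=0 chunks_done=0
Byte 1 = 0x0D: mode=SIZE_CR remaining=0 emitted=0 chunks_done=0
Byte 2 = 0x0A: mode=DATA remaining=8 emitted=0 chunks_done=0
Byte 3 = 'x': mode=DATA remaining=7 emitted=1 chunks_done=0
Byte 4 = '2': mode=DATA remaining=6 emitted=2 chunks_done=0
Byte 5 = '0': mode=DATA remaining=5 emitted=3 chunks_done=0
Byte 6 = 'v': mode=DATA remaining=4 emitted=4 chunks_done=0
Byte 7 = 'x': mode=DATA remaining=3 emitted=5 chunks_done=0
Byte 8 = 'k': mode=DATA remaining=2 emitted=6 chunks_done=0
Byte 9 = '1': mode=DATA remaining=1 emitted=7 chunks_done=0
Byte 10 = '4': mode=DATA_DONE remaining=0 emitted=8 chunks_done=0
Byte 11 = 0x0D: mode=DATA_CR remaining=0 emitted=8 chunks_done=0
Byte 12 = 0x0A: mode=SIZE remaining=0 emitted=8 chunks_done=1
Byte 13 = '7': mode=SIZE remaining=0 emitted=8 chunks_done=1
Byte 14 = 0x0D: mode=SIZE_CR remaining=0 emitted=8 chunks_done=1
Byte 15 = 0x0A: mode=DATA remaining=7 emitted=8 chunks_done=1
Byte 16 = 'e': mode=DATA remaining=6 emitted=9 chunks_done=1
Byte 17 = 'd': mode=DATA remaining=5 emitted=10 chunks_done=1
Byte 18 = 's': mode=DATA remaining=4 emitted=11 chunks_done=1
Byte 19 = 'x': mode=DATA remaining=3 emitted=12 chunks_done=1
Byte 20 = 's': mode=DATA remaining=2 emitted=13 chunks_done=1
Byte 21 = 'e': mode=DATA remaining=1 emitted=14 chunks_done=1
Byte 22 = 'c': mode=DATA_DONE remaining=0 emitted=15 chunks_done=1
Byte 23 = 0x0D: mode=DATA_CR remaining=0 emitted=15 chunks_done=1
Byte 24 = 0x0A: mode=SIZE remaining=0 emitted=15 chunks_done=2

Answer: SIZE 0 15 2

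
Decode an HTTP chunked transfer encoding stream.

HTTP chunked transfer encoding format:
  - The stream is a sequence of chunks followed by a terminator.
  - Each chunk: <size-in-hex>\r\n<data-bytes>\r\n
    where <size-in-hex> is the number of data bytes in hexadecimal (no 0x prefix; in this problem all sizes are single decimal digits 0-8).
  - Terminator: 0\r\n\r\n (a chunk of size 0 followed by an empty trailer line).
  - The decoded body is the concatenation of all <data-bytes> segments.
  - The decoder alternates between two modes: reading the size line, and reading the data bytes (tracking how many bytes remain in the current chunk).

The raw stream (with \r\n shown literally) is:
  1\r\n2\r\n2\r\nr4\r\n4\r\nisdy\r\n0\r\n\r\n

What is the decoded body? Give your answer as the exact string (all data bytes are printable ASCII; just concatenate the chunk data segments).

Chunk 1: stream[0..1]='1' size=0x1=1, data at stream[3..4]='2' -> body[0..1], body so far='2'
Chunk 2: stream[6..7]='2' size=0x2=2, data at stream[9..11]='r4' -> body[1..3], body so far='2r4'
Chunk 3: stream[13..14]='4' size=0x4=4, data at stream[16..20]='isdy' -> body[3..7], body so far='2r4isdy'
Chunk 4: stream[22..23]='0' size=0 (terminator). Final body='2r4isdy' (7 bytes)

Answer: 2r4isdy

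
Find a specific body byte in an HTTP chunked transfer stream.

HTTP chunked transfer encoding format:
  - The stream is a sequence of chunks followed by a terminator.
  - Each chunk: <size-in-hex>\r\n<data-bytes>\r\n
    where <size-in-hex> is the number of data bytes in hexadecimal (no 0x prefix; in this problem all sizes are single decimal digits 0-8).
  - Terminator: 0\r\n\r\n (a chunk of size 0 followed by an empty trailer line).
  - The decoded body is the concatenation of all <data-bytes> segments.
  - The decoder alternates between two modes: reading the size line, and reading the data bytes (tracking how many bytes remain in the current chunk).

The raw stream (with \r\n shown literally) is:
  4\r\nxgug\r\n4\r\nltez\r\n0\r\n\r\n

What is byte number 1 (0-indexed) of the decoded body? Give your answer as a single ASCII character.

Chunk 1: stream[0..1]='4' size=0x4=4, data at stream[3..7]='xgug' -> body[0..4], body so far='xgug'
Chunk 2: stream[9..10]='4' size=0x4=4, data at stream[12..16]='ltez' -> body[4..8], body so far='xgugltez'
Chunk 3: stream[18..19]='0' size=0 (terminator). Final body='xgugltez' (8 bytes)
Body byte 1 = 'g'

Answer: g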